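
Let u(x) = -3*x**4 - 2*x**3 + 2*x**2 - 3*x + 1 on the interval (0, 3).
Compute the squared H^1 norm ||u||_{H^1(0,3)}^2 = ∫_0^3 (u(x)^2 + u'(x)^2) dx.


||u||_{H^1}^2 = 1245129/14

The H^1 norm (squared) on an interval (0, L) is
  ||u||_{H^1}^2 = ∫_0^L u(x)^2 dx + ∫_0^L u'(x)^2 dx.
Compute u'(x) = -12*x**3 - 6*x**2 + 4*x - 3.
Then u(x)^2 = 9*x**8 + 12*x**7 - 8*x**6 + 10*x**5 + 10*x**4 - 16*x**3 + 13*x**2 - 6*x + 1 and u'(x)^2 = 144*x**6 + 144*x**5 - 60*x**4 + 24*x**3 + 52*x**2 - 24*x + 9.
Integrate each monomial from 0 to 3 using ∫_0^3 c·x^n dx = c·3^(n+1)/(n+1):
  ∫_0^3 u(x)^2 dx = ∫_0^3 (9*x^8 + 12*x^7 - 8*x^6 + 10*x^5 + 10*x^4 - 16*x^3 + 13*x^2 - 6*x + 1) dx. Term by term:
    ∫_0^3 9*x^8 dx = 19683;  ∫_0^3 12*x^7 dx = 19683/2;  ∫_0^3 -8*x^6 dx = -17496/7;
    ∫_0^3 10*x^5 dx = 1215;  ∫_0^3 10*x^4 dx = 486;  ∫_0^3 -16*x^3 dx = -324;
    ∫_0^3 13*x^2 dx = 117;  ∫_0^3 -6*x dx = -27;  ∫_0^3 1 dx = 3.
  Sum: 19683 + 19683/2 − 17496/7 + 1215 + 486 − 324 + 117 − 27 + 3 = 398931/14.
  ∫_0^3 u'(x)^2 dx = ∫_0^3 (144*x^6 + 144*x^5 - 60*x^4 + 24*x^3 + 52*x^2 - 24*x + 9) dx. Term by term:
    ∫_0^3 144*x^6 dx = 314928/7;  ∫_0^3 144*x^5 dx = 17496;  ∫_0^3 -60*x^4 dx = -2916;
    ∫_0^3 24*x^3 dx = 486;  ∫_0^3 52*x^2 dx = 468;  ∫_0^3 -24*x dx = -108;
    ∫_0^3 9 dx = 27.
  Sum: 314928/7 + 17496 − 2916 + 486 + 468 − 108 + 27 = 423099/7.
Adding: ||u||_{H^1}^2 = 398931/14 + 423099/7 = 1245129/14.


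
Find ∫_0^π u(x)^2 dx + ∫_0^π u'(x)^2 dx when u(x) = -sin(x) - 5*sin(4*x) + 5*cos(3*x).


||u||_{H^1(0,π)}^2 = -4000/7 + 677*π/2

u'(x) = -15*sin(3*x) - cos(x) - 20*cos(4*x).
Expand u² and (u')² and integrate term by term on (0, π), using: for integers n ≥ 1, ∫_0^π sin²(nx) dx = ∫_0^π cos²(nx) dx = π/2; for n ≠ n', ∫_0^π sin(nx)sin(n'x) dx = ∫_0^π cos(nx)cos(n'x) dx = 0; and by product-to-sum, ∫_0^π sin(nx)cos(n'x) dx = ½∫_0^π [sin((n+n')x) + sin((n−n')x)] dx, which is 0 when n+n' is even and 2n/(n²−n'²) when n+n' is odd (it need not vanish on (0, π)).
  u² squared terms: (-1)²·∫sin(x)² dx = 1·π/2 = π/2;  (-5)²·∫sin(4x)² dx = 25·π/2 = 25*π/2;  (5)²·∫cos(3x)² dx = 25·π/2 = 25*π/2.
  u² cross terms: 2·(-1)·(-5)·∫sin(x)·sin(4x) dx = 10·(0) = 0;  2·(-1)·(5)·∫sin(x)·cos(3x) dx = -10·(0) = 0;  2·(-5)·(5)·∫sin(4x)·cos(3x) dx = -50·(8/7) = -400/7.
  So ∫_0^π u² dx = π/2 + 25*π/2 + 25*π/2 + 0 + 0 − 400/7 = -400/7 + 51*π/2.
  (u')² squared terms: (-1)²·∫cos(x)² dx = 1·π/2 = π/2;  (-20)²·∫cos(4x)² dx = 400·π/2 = 200*π;  (-15)²·∫sin(3x)² dx = 225·π/2 = 225*π/2.
  (u')² cross terms: 2·(-1)·(-20)·∫cos(x)·cos(4x) dx = 40·(0) = 0;  2·(-1)·(-15)·∫cos(x)·sin(3x) dx = 30·(0) = 0;  2·(-20)·(-15)·∫cos(4x)·sin(3x) dx = 600·(-6/7) = -3600/7.
  So ∫_0^π (u')² dx = π/2 + 200*π + 225*π/2 + 0 + 0 − 3600/7 = -3600/7 + 313*π.
||u||_{H^1}^2 = (-400/7 + 51*π/2) + (-3600/7 + 313*π) = -4000/7 + 677*π/2.


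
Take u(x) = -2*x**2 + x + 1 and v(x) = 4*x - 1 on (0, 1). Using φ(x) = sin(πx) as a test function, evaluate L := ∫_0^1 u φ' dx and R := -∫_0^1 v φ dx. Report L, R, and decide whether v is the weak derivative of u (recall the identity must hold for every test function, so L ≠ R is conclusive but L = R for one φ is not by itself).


LHS = 2/π, RHS = -2/π. No, v is not the weak derivative of u.

u(x) = -2*x**2 + x + 1, classical derivative u'(x) = 1 - 4*x.
φ(x) = sin(πx), so φ'(x) = π*cos(π*x).
Note φ(0) = φ(1) = 0, so the boundary term u·φ vanishes.
LHS = ∫_0^1 u(x) φ'(x) dx = ∫_0^1 (-2*π*x^2*cos(π*x) + π*x*cos(π*x) + π*cos(π*x)) dx. Term by term:
  ∫_0^1 π*cos(π*x) dx = 0;  ∫_0^1 π*x*cos(π*x) dx = -2/π;  ∫_0^1 -2*π*x^2*cos(π*x) dx = 4/π.
Sum: 0 − 2/π + 4/π = 2/π.
So LHS = 2/π.
∫_0^1 v(x) φ(x) dx = ∫_0^1 (4*x*sin(π*x) - sin(π*x)) dx. Term by term:
  ∫_0^1 -sin(π*x) dx = -2/π;  ∫_0^1 4*x*sin(π*x) dx = 4/π.
Sum: -2/π + 4/π = 2/π.
So RHS = -∫_0^1 v(x) φ(x) dx = -2/π.
LHS − RHS = 4/π ≠ 0, so the identity fails.
(For a valid weak derivative the identity must hold for EVERY test function, in particular this one. The failure shows v is NOT the weak derivative of u.)
Correct weak derivative would be u'(x) = 1 - 4*x.


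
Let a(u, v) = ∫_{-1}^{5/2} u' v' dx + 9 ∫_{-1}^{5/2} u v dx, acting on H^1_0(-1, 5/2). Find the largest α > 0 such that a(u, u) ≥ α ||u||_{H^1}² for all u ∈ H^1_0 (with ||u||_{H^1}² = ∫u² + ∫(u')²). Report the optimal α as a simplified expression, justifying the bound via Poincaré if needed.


α = 1

Coercivity of a(·,·) on H^1_0(-1, 5/2) means a(u, u) ≥ α ||u||_{H^1}² for every u ∈ H^1_0.
The interval has length L = 7/2, and Poincaré/coercivity depend only on L. Here a(u, u) = ∫(u')² + (9)·∫u².
Here c = 9 ≥ 1, so a(u,u) = ∫(u')² + c∫u² ≥ ∫(u')² + ∫u² = ||u||_{H^1}², i.e. α = 1 works. No larger α is possible: a(u,u) ≥ α||u||_{H^1}² means (1−α)∫(u')² ≥ (α−c)∫u², and for the modes u_n = sin(nπ(x−x₀)/L) (x₀ the left endpoint) one has ∫u_n²/∫(u_n')² = (L/(nπ))² → 0, so a(u_n,u_n)/||u_n||_{H^1}² → 1. Hence the optimal constant is α = 1.
Therefore α = 1.


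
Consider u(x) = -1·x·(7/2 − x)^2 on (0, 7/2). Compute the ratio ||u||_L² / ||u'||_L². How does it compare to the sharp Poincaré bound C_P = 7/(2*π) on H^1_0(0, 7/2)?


||u||_L² / ||u'||_L² = sqrt(14)/4 < C_P = 7/(2*π).

u(x) = -1·x·(7/2 − x)^2, so u'(x) = (7 - 6*x)*(2*x - 7)/4.
u(x) = -1·x·(7/2 − x)^2 vanishes at x = 0 and x = 7/2, so u ∈ H^1_0(0, 7/2). Differentiate via the product rule and integrate the resulting polynomials term by term.
  ∫_0^7/2 u² dx = ∫_0^7/2 (x^6 - 14*x^5 + 147*x^4/2 - 343*x^3/2 + 2401*x^2/16) dx. Term by term:
    ∫_0^7/2 x^6 dx = 117649/128;  ∫_0^7/2 -14*x^5 dx = -823543/192;  ∫_0^7/2 147*x^4/2 dx = 2470629/320;
    ∫_0^7/2 -343*x^3/2 dx = -823543/128;  ∫_0^7/2 2401*x^2/16 dx = 823543/384.
  Sum: 117649/128 − 823543/192 + 2470629/320 − 823543/128 + 823543/384 = 117649/1920.
  ∫_0^7/2 (u')² dx = ∫_0^7/2 (9*x^4 - 84*x^3 + 539*x^2/2 - 343*x + 2401/16) dx. Term by term:
    ∫_0^7/2 9*x^4 dx = 151263/160;  ∫_0^7/2 -84*x^3 dx = -50421/16;  ∫_0^7/2 539*x^2/2 dx = 184877/48;
    ∫_0^7/2 -343*x dx = -16807/8;  ∫_0^7/2 2401/16 dx = 16807/32.
  Sum: 151263/160 − 50421/16 + 184877/48 − 16807/8 + 16807/32 = 16807/240.
∫_0^7/2 u² dx = 117649/1920, so ||u||_L² = 343*sqrt(30)/240.
∫_0^7/2 (u')² dx = 16807/240, so ||u'||_L² = 49*sqrt(105)/60.
Ratio ||u||_L² / ||u'||_L² = sqrt(14)/4.
Sharp Poincaré constant on H^1_0(0, 7/2) is C_P = L/π = 7/(2*π), achieved by sin(2*π/7·x).
A polynomial bump cannot attain the sharp Poincaré constant (only the first sine eigenfunction does), so the ratio is strictly less than C_P, consistent with ||u||_L² ≤ C_P ||u'||_L².


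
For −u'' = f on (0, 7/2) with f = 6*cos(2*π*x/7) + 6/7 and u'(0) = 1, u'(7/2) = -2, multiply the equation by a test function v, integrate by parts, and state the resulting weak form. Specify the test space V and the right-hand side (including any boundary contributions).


V = H^1(0, 7/2) (v unrestricted at boundary; u is determined up to an additive constant); weak form: ∫_0^7/2 u'v' dx = ∫_0^7/2 (6*cos(2*π*x/7) + 6/7) v dx − 2·v(7/2) − v(0) for all v ∈ V.

Multiply both sides by a test function v and integrate from 0 to 7/2:
  ∫_0^7/2 −u''(x) v(x) dx = ∫_0^7/2 f(x) v(x) dx.
Integrate the LHS by parts once:
  ∫_0^7/2 −u'' v dx = −[u'(x) v(x)]_0^7/2 + ∫_0^7/2 u'(x) v'(x) dx.
Thus ∫_0^7/2 u'(x) v'(x) dx = ∫_0^7/2 f(x) v(x) dx + [u'(x) v(x)]_0^7/2.
Choose V so that boundary terms are either known or forced to vanish.
u has inhomogeneous Neumann u'(0) = 1, u'(7/2) = -2. [u' v]_0^7/2 = (-2)·v(7/2) − (1)·v(0) = − 2·v(7/2) − v(0). Take V = H^1(0, 7/2); boundary term becomes part of RHS.
Weak formulation: find u (satisfying any essential BC) such that ∫_0^7/2 u'(x) v'(x) dx = ∫_0^7/2 f v dx − 2·v(7/2) − v(0) for all v ∈ V (Neumann data are natural BCs: they enter the RHS as boundary terms).
Substituting f(x) = 6*cos(2*π*x/7) + 6/7, the right-hand side is ∫_0^7/2 (6*cos(2*π*x/7) + 6/7) v dx − 2·v(7/2) − v(0).
Compatibility check (pure Neumann): taking v ≡ 1 ∈ V gives 0 = ∫_0^7/2 f dx + (-2) − (1), i.e. ∫_0^7/2 f dx must equal u'(0) − u'(7/2) = 3. Indeed ∫_0^7/2 (6*cos(2*π*x/7) + 6/7) dx = 3, so the data are compatible. The solution is then unique only up to an additive constant (fix it e.g. by requiring ∫_0^7/2 u dx = 0).


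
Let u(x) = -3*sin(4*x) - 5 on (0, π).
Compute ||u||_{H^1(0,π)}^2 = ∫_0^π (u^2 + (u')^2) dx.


||u||_{H^1(0,π)}^2 = 203*π/2

u'(x) = -12*cos(4*x).
Expand u² and (u')² and integrate term by term on (0, π), using: for integers n ≥ 1, ∫_0^π sin²(nx) dx = ∫_0^π cos²(nx) dx = π/2; for n ≠ n', ∫_0^π sin(nx)sin(n'x) dx = ∫_0^π cos(nx)cos(n'x) dx = 0; and by product-to-sum, ∫_0^π sin(nx)cos(n'x) dx = ½∫_0^π [sin((n+n')x) + sin((n−n')x)] dx, which is 0 when n+n' is even and 2n/(n²−n'²) when n+n' is odd (it need not vanish on (0, π)). For the constant mode: ∫_0^π 1 dx = π, ∫_0^π cos(nx) dx = 0, ∫_0^π sin(nx) dx = (1−(−1)^n)/n.
  u² squared terms: (-5)²·∫1 dx = 25·π = 25*π;  (-3)²·∫sin(4x)² dx = 9·π/2 = 9*π/2.
  u² cross terms: 2·(-5)·(-3)·∫1·sin(4x) dx = 30·(0) = 0.
  So ∫_0^π u² dx = 25*π + 9*π/2 + 0 = 59*π/2.
  (u')² squared terms: (-12)²·∫cos(4x)² dx = 144·π/2 = 72*π.
  So ∫_0^π (u')² dx = 72*π.
||u||_{H^1}^2 = (59*π/2) + (72*π) = 203*π/2.


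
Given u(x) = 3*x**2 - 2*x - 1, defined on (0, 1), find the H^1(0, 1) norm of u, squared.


||u||_{H^1}^2 = 77/15

The H^1 norm (squared) on an interval (0, L) is
  ||u||_{H^1}^2 = ∫_0^L u(x)^2 dx + ∫_0^L u'(x)^2 dx.
Compute u'(x) = 6*x - 2.
Then u(x)^2 = 9*x**4 - 12*x**3 - 2*x**2 + 4*x + 1 and u'(x)^2 = 36*x**2 - 24*x + 4.
Integrate each monomial from 0 to 1 using ∫_0^1 c·x^n dx = c·1^(n+1)/(n+1):
  ∫_0^1 u(x)^2 dx = ∫_0^1 (9*x^4 - 12*x^3 - 2*x^2 + 4*x + 1) dx. Term by term:
    ∫_0^1 9*x^4 dx = 9/5;  ∫_0^1 -12*x^3 dx = -3;  ∫_0^1 -2*x^2 dx = -2/3;
    ∫_0^1 4*x dx = 2;  ∫_0^1 1 dx = 1.
  Sum: 9/5 − 3 − 2/3 + 2 + 1 = 17/15.
  ∫_0^1 u'(x)^2 dx = ∫_0^1 (36*x^2 - 24*x + 4) dx. Term by term:
    ∫_0^1 36*x^2 dx = 12;  ∫_0^1 -24*x dx = -12;  ∫_0^1 4 dx = 4.
  Sum: 12 − 12 + 4 = 4.
Adding: ||u||_{H^1}^2 = 17/15 + 4 = 77/15.


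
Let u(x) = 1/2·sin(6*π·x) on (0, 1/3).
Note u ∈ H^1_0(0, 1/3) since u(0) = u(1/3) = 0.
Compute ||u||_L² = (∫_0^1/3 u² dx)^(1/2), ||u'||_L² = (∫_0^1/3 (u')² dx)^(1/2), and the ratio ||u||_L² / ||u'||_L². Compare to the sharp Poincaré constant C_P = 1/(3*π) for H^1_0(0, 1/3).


||u||_L² / ||u'||_L² = 1/(6*π) < C_P = 1/(3*π).

u(x) = 1/2·sin(6*π·x), so u'(x) = 3*π*cos(6*π*x).
Writing u(x) = A·sin(kπx/L) with A = 1/2 and k = 2, use ∫_0^L sin²(kπx/L) dx = L/2 and ∫_0^L cos²(kπx/L) dx = L/2.
u² = 1/4·sin²(6*π·x) and (u')² = 9*π^2·cos²(6*π·x), and each of sin², cos² integrates to L/2 = 1/6 over (0, 1/3).
∫_0^1/3 u² dx = 1/24, so ||u||_L² = sqrt(6)/12.
∫_0^1/3 (u')² dx = 3*π^2/2, so ||u'||_L² = sqrt(6)*π/2.
Ratio ||u||_L² / ||u'||_L² = 1/(6*π).
Sharp Poincaré constant on H^1_0(0, 1/3) is C_P = L/π = 1/(3*π), achieved by sin(3*π·x).
This is the k = 2 harmonic; the ratio L/(kπ) is strictly less than C_P = L/π, consistent with the sharp inequality ||u||_L² ≤ C_P ||u'||_L².


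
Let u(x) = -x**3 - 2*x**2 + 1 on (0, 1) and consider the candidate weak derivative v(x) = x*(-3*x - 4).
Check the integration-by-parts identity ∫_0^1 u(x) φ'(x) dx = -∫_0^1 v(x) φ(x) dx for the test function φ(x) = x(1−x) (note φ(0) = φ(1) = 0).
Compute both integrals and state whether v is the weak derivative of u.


LHS = 29/60, RHS = 29/60. Yes, v = u' weakly.

u(x) = -x**3 - 2*x**2 + 1, classical derivative u'(x) = -3*x**2 - 4*x.
φ(x) = x(1−x), so φ'(x) = 1 - 2*x.
Note φ(0) = φ(1) = 0, so the boundary term u·φ vanishes.
LHS = ∫_0^1 u(x) φ'(x) dx = ∫_0^1 (2*x^4 + 3*x^3 - 2*x^2 - 2*x + 1) dx. Term by term:
  ∫_0^1 2*x^4 dx = 2/5;  ∫_0^1 3*x^3 dx = 3/4;  ∫_0^1 -2*x^2 dx = -2/3;
  ∫_0^1 -2*x dx = -1;  ∫_0^1 1 dx = 1.
Sum: 2/5 + 3/4 − 2/3 − 1 + 1 = 29/60.
So LHS = 29/60.
∫_0^1 v(x) φ(x) dx = ∫_0^1 (3*x^4 + x^3 - 4*x^2) dx. Term by term:
  ∫_0^1 3*x^4 dx = 3/5;  ∫_0^1 x^3 dx = 1/4;  ∫_0^1 -4*x^2 dx = -4/3.
Sum: 3/5 + 1/4 − 4/3 = -29/60.
So RHS = -∫_0^1 v(x) φ(x) dx = 29/60.
LHS = RHS, so the identity holds for this test φ.
Moreover u is smooth here and v(x) = u'(x) = -3*x**2 - 4*x pointwise, so the identity holds for every test function. Hence v is the weak derivative of u.


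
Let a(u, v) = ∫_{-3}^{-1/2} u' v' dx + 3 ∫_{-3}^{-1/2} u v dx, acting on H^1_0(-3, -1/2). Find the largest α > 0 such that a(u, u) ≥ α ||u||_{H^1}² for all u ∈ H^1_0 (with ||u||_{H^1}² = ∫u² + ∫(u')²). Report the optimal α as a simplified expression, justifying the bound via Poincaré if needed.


α = 1

Coercivity of a(·,·) on H^1_0(-3, -1/2) means a(u, u) ≥ α ||u||_{H^1}² for every u ∈ H^1_0.
The interval has length L = 5/2, and Poincaré/coercivity depend only on L. Here a(u, u) = ∫(u')² + (3)·∫u².
Here c = 3 ≥ 1, so a(u,u) = ∫(u')² + c∫u² ≥ ∫(u')² + ∫u² = ||u||_{H^1}², i.e. α = 1 works. No larger α is possible: a(u,u) ≥ α||u||_{H^1}² means (1−α)∫(u')² ≥ (α−c)∫u², and for the modes u_n = sin(nπ(x−x₀)/L) (x₀ the left endpoint) one has ∫u_n²/∫(u_n')² = (L/(nπ))² → 0, so a(u_n,u_n)/||u_n||_{H^1}² → 1. Hence the optimal constant is α = 1.
Therefore α = 1.


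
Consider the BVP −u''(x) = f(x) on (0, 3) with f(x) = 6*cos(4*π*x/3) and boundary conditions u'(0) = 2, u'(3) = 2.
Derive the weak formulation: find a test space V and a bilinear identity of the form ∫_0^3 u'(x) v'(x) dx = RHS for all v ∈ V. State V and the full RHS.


V = H^1(0, 3) (v unrestricted at boundary; u is determined up to an additive constant); weak form: ∫_0^3 u'v' dx = ∫_0^3 (6*cos(4*π*x/3)) v dx + 2·v(3) − 2·v(0) for all v ∈ V.

Multiply both sides by a test function v and integrate from 0 to 3:
  ∫_0^3 −u''(x) v(x) dx = ∫_0^3 f(x) v(x) dx.
Integrate the LHS by parts once:
  ∫_0^3 −u'' v dx = −[u'(x) v(x)]_0^3 + ∫_0^3 u'(x) v'(x) dx.
Thus ∫_0^3 u'(x) v'(x) dx = ∫_0^3 f(x) v(x) dx + [u'(x) v(x)]_0^3.
Choose V so that boundary terms are either known or forced to vanish.
u has inhomogeneous Neumann u'(0) = 2, u'(3) = 2. [u' v]_0^3 = (2)·v(3) − (2)·v(0) = 2·v(3) − 2·v(0). Take V = H^1(0, 3); boundary term becomes part of RHS.
Weak formulation: find u (satisfying any essential BC) such that ∫_0^3 u'(x) v'(x) dx = ∫_0^3 f v dx + 2·v(3) − 2·v(0) for all v ∈ V (Neumann data are natural BCs: they enter the RHS as boundary terms).
Substituting f(x) = 6*cos(4*π*x/3), the right-hand side is ∫_0^3 (6*cos(4*π*x/3)) v dx + 2·v(3) − 2·v(0).
Compatibility check (pure Neumann): taking v ≡ 1 ∈ V gives 0 = ∫_0^3 f dx + (2) − (2), i.e. ∫_0^3 f dx must equal u'(0) − u'(3) = 0. Indeed ∫_0^3 (6*cos(4*π*x/3)) dx = 0, so the data are compatible. The solution is then unique only up to an additive constant (fix it e.g. by requiring ∫_0^3 u dx = 0).


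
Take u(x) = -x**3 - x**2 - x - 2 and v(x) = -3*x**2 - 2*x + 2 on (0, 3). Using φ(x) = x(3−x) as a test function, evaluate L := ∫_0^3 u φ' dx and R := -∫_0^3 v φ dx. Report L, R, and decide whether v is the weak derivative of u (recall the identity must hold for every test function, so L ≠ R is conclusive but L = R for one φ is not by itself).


LHS = 1089/20, RHS = 819/20. No, v is not the weak derivative of u.

u(x) = -x**3 - x**2 - x - 2, classical derivative u'(x) = -3*x**2 - 2*x - 1.
φ(x) = x(3−x), so φ'(x) = 3 - 2*x.
Note φ(0) = φ(3) = 0, so the boundary term u·φ vanishes.
LHS = ∫_0^3 u(x) φ'(x) dx = ∫_0^3 (2*x^4 - x^3 - x^2 + x - 6) dx. Term by term:
  ∫_0^3 2*x^4 dx = 486/5;  ∫_0^3 -x^3 dx = -81/4;  ∫_0^3 -x^2 dx = -9;
  ∫_0^3 x dx = 9/2;  ∫_0^3 -6 dx = -18.
Sum: 486/5 − 81/4 − 9 + 9/2 − 18 = 1089/20.
So LHS = 1089/20.
∫_0^3 v(x) φ(x) dx = ∫_0^3 (3*x^4 - 7*x^3 - 8*x^2 + 6*x) dx. Term by term:
  ∫_0^3 3*x^4 dx = 729/5;  ∫_0^3 -7*x^3 dx = -567/4;  ∫_0^3 -8*x^2 dx = -72;
  ∫_0^3 6*x dx = 27.
Sum: 729/5 − 567/4 − 72 + 27 = -819/20.
So RHS = -∫_0^3 v(x) φ(x) dx = 819/20.
LHS − RHS = 27/2 ≠ 0, so the identity fails.
(For a valid weak derivative the identity must hold for EVERY test function, in particular this one. The failure shows v is NOT the weak derivative of u.)
Correct weak derivative would be u'(x) = -3*x**2 - 2*x - 1.


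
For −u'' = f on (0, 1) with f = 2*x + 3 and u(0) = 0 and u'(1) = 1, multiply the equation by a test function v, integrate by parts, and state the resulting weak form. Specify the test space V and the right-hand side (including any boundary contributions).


V = {v ∈ H^1(0, 1) : v(0) = 0} (test functions vanish at x = 0 where u is specified); weak form: ∫_0^1 u'v' dx = ∫_0^1 (2*x + 3) v dx + v(1) for all v ∈ V.

Multiply both sides by a test function v and integrate from 0 to 1:
  ∫_0^1 −u''(x) v(x) dx = ∫_0^1 f(x) v(x) dx.
Integrate the LHS by parts once:
  ∫_0^1 −u'' v dx = −[u'(x) v(x)]_0^1 + ∫_0^1 u'(x) v'(x) dx.
Thus ∫_0^1 u'(x) v'(x) dx = ∫_0^1 f(x) v(x) dx + [u'(x) v(x)]_0^1.
Choose V so that boundary terms are either known or forced to vanish.
Mixed BC: u(0) = 0 (Dirichlet) and u'(1) = 1 (Neumann). Define V = {v ∈ H^1(0, 1) : v(0) = 0}. Then [u' v]_0^1 = u'(1)·v(1) − u'(0)·0 = v(1).
Weak formulation: find u (satisfying any essential BC) such that ∫_0^1 u'(x) v'(x) dx = ∫_0^1 f v dx + v(1) for all v ∈ V (Dirichlet at 0 absorbed into V; Neumann datum at x = 1 contributes the boundary term).
Substituting f(x) = 2*x + 3, the right-hand side is ∫_0^1 (2*x + 3) v dx + v(1).


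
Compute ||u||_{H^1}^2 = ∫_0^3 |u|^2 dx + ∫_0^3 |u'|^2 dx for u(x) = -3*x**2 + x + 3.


||u||_{H^1}^2 = 4899/10

The H^1 norm (squared) on an interval (0, L) is
  ||u||_{H^1}^2 = ∫_0^L u(x)^2 dx + ∫_0^L u'(x)^2 dx.
Compute u'(x) = 1 - 6*x.
Then u(x)^2 = 9*x**4 - 6*x**3 - 17*x**2 + 6*x + 9 and u'(x)^2 = 36*x**2 - 12*x + 1.
Integrate each monomial from 0 to 3 using ∫_0^3 c·x^n dx = c·3^(n+1)/(n+1):
  ∫_0^3 u(x)^2 dx = ∫_0^3 (9*x^4 - 6*x^3 - 17*x^2 + 6*x + 9) dx. Term by term:
    ∫_0^3 9*x^4 dx = 2187/5;  ∫_0^3 -6*x^3 dx = -243/2;  ∫_0^3 -17*x^2 dx = -153;
    ∫_0^3 6*x dx = 27;  ∫_0^3 9 dx = 27.
  Sum: 2187/5 − 243/2 − 153 + 27 + 27 = 2169/10.
  ∫_0^3 u'(x)^2 dx = ∫_0^3 (36*x^2 - 12*x + 1) dx. Term by term:
    ∫_0^3 36*x^2 dx = 324;  ∫_0^3 -12*x dx = -54;  ∫_0^3 1 dx = 3.
  Sum: 324 − 54 + 3 = 273.
Adding: ||u||_{H^1}^2 = 2169/10 + 273 = 4899/10.


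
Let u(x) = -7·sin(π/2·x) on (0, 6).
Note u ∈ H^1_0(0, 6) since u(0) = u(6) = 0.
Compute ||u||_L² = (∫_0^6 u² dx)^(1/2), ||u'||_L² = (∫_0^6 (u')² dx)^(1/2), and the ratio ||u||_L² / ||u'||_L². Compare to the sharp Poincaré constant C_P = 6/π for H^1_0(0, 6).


||u||_L² / ||u'||_L² = 2/π < C_P = 6/π.

u(x) = -7·sin(π/2·x), so u'(x) = -7*π*cos(π*x/2)/2.
Writing u(x) = A·sin(kπx/L) with A = -7 and k = 3, use ∫_0^L sin²(kπx/L) dx = L/2 and ∫_0^L cos²(kπx/L) dx = L/2.
u² = 49·sin²(π/2·x) and (u')² = 49*π^2/4·cos²(π/2·x), and each of sin², cos² integrates to L/2 = 3 over (0, 6).
∫_0^6 u² dx = 147, so ||u||_L² = 7*sqrt(3).
∫_0^6 (u')² dx = 147*π^2/4, so ||u'||_L² = 7*sqrt(3)*π/2.
Ratio ||u||_L² / ||u'||_L² = 2/π.
Sharp Poincaré constant on H^1_0(0, 6) is C_P = L/π = 6/π, achieved by sin(π/6·x).
This is the k = 3 harmonic; the ratio L/(kπ) is strictly less than C_P = L/π, consistent with the sharp inequality ||u||_L² ≤ C_P ||u'||_L².


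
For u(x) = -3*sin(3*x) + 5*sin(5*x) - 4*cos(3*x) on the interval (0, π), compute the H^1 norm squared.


||u||_{H^1(0,π)}^2 = 450*π

u'(x) = 12*sin(3*x) - 9*cos(3*x) + 25*cos(5*x).
Expand u² and (u')² and integrate term by term on (0, π), using: for integers n ≥ 1, ∫_0^π sin²(nx) dx = ∫_0^π cos²(nx) dx = π/2; for n ≠ n', ∫_0^π sin(nx)sin(n'x) dx = ∫_0^π cos(nx)cos(n'x) dx = 0; and by product-to-sum, ∫_0^π sin(nx)cos(n'x) dx = ½∫_0^π [sin((n+n')x) + sin((n−n')x)] dx, which is 0 when n+n' is even and 2n/(n²−n'²) when n+n' is odd (it need not vanish on (0, π)).
  u² squared terms: (-4)²·∫cos(3x)² dx = 16·π/2 = 8*π;  (-3)²·∫sin(3x)² dx = 9·π/2 = 9*π/2;  (5)²·∫sin(5x)² dx = 25·π/2 = 25*π/2.
  u² cross terms: 2·(-4)·(-3)·∫cos(3x)·sin(3x) dx = 24·(0) = 0;  2·(-4)·(5)·∫cos(3x)·sin(5x) dx = -40·(0) = 0;  2·(-3)·(5)·∫sin(3x)·sin(5x) dx = -30·(0) = 0.
  So ∫_0^π u² dx = 8*π + 9*π/2 + 25*π/2 + 0 + 0 + 0 = 25*π.
  (u')² squared terms: (-9)²·∫cos(3x)² dx = 81·π/2 = 81*π/2;  (12)²·∫sin(3x)² dx = 144·π/2 = 72*π;  (25)²·∫cos(5x)² dx = 625·π/2 = 625*π/2.
  (u')² cross terms: 2·(-9)·(12)·∫cos(3x)·sin(3x) dx = -216·(0) = 0;  2·(-9)·(25)·∫cos(3x)·cos(5x) dx = -450·(0) = 0;  2·(12)·(25)·∫sin(3x)·cos(5x) dx = 600·(0) = 0.
  So ∫_0^π (u')² dx = 81*π/2 + 72*π + 625*π/2 + 0 + 0 + 0 = 425*π.
||u||_{H^1}^2 = (25*π) + (425*π) = 450*π.


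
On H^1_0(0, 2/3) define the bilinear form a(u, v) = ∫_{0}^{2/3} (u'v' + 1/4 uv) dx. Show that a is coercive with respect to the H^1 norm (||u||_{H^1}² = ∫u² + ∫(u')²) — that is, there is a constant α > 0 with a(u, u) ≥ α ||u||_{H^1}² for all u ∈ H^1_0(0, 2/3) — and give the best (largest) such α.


α = (1 + 9*π^2)/(4 + 9*π^2)

Coercivity of a(·,·) on H^1_0(0, 2/3) means a(u, u) ≥ α ||u||_{H^1}² for every u ∈ H^1_0.
The interval has length L = 2/3, and Poincaré/coercivity depend only on L. Here a(u, u) = ∫(u')² + (1/4)·∫u².
Here 0 < c = 1/4 < 1. The condition a(u,u) ≥ α||u||_{H^1}² reads (1−α)∫(u')² ≥ (α−c)∫u². Any admissible α is ≤ 1 (rapidly oscillating u have ∫u²/∫(u')² → 0), and α = 1 would force 0 ≥ (1−c)∫u², impossible since c < 1; so 1−α > 0. By the sharp Poincaré inequality on H^1_0 of an interval of length L, ∫(u')² ≥ (π/L)²∫u² with equality for the first sine mode sin(π(x−x₀)/L) (x₀ the left endpoint), so the inequality holds for all u iff (1−α)(π/L)² ≥ α − c, i.e. α ≤ ((π/L)² + c)/((π/L)² + 1) = (1 + c(L/π)²)/(1 + (L/π)²). With (π/L)² = 9*π^2/4 and c = 1/4, the largest admissible constant is α = ((π/L)² + c)/((π/L)² + 1).
Simplifying, α = (1 + 9*π^2)/(4 + 9*π^2).


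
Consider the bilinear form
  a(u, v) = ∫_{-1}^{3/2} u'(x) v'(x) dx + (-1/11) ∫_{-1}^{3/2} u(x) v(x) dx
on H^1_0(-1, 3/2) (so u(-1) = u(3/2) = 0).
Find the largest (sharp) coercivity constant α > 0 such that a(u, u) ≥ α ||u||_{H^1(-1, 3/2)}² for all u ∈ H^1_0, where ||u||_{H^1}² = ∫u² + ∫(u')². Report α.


α = (-25 + 44*π^2)/(11*(25 + 4*π^2))

Coercivity of a(·,·) on H^1_0(-1, 3/2) means a(u, u) ≥ α ||u||_{H^1}² for every u ∈ H^1_0.
The interval has length L = 5/2, and Poincaré/coercivity depend only on L. Here a(u, u) = ∫(u')² + (-1/11)·∫u².
Here c = -1/11 < 0 with |c| < (π/L)² = 4*π^2/25, so coercivity still holds. The condition a(u,u) ≥ α||u||_{H^1}² reads (1−α)∫(u')² ≥ (α−c)∫u². Any admissible α is ≤ 1 (rapidly oscillating u have ∫u²/∫(u')² → 0), and α = 1 would force 0 ≥ (1−c)∫u², impossible since c < 1; so 1−α > 0. By the sharp Poincaré inequality on H^1_0 of an interval of length L, ∫(u')² ≥ (π/L)²∫u² with equality for the first sine mode sin(π(x−x₀)/L) (x₀ the left endpoint), so the inequality holds for all u iff (1−α)(π/L)² ≥ α − c, i.e. α ≤ ((π/L)² + c)/((π/L)² + 1) = (1 + c(L/π)²)/(1 + (L/π)²). (Direct route, valid since c ≤ 0: Poincaré gives c∫u² ≥ c(L/π)²∫(u')², so a(u,u) ≥ (1 + c(L/π)²)∫(u')², while ||u||_{H^1}² ≤ (1 + (L/π)²)∫(u')²; dividing yields the same α.) With (π/L)² = 4*π^2/25 and c = -1/11, the largest admissible constant is α = ((π/L)² + c)/((π/L)² + 1).
Simplifying, α = (-25 + 44*π^2)/(11*(25 + 4*π^2)).


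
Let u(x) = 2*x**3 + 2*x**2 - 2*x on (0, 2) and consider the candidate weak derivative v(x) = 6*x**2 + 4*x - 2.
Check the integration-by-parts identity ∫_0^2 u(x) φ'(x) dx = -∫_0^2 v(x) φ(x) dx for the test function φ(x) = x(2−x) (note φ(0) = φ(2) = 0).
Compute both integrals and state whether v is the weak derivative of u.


LHS = -184/15, RHS = -184/15. Yes, v = u' weakly.

u(x) = 2*x**3 + 2*x**2 - 2*x, classical derivative u'(x) = 6*x**2 + 4*x - 2.
φ(x) = x(2−x), so φ'(x) = 2 - 2*x.
Note φ(0) = φ(2) = 0, so the boundary term u·φ vanishes.
LHS = ∫_0^2 u(x) φ'(x) dx = ∫_0^2 (-4*x^4 + 8*x^2 - 4*x) dx. Term by term:
  ∫_0^2 -4*x^4 dx = -128/5;  ∫_0^2 8*x^2 dx = 64/3;  ∫_0^2 -4*x dx = -8.
Sum: -128/5 + 64/3 − 8 = -184/15.
So LHS = -184/15.
∫_0^2 v(x) φ(x) dx = ∫_0^2 (-6*x^4 + 8*x^3 + 10*x^2 - 4*x) dx. Term by term:
  ∫_0^2 -6*x^4 dx = -192/5;  ∫_0^2 8*x^3 dx = 32;  ∫_0^2 10*x^2 dx = 80/3;
  ∫_0^2 -4*x dx = -8.
Sum: -192/5 + 32 + 80/3 − 8 = 184/15.
So RHS = -∫_0^2 v(x) φ(x) dx = -184/15.
LHS = RHS, so the identity holds for this test φ.
Moreover u is smooth here and v(x) = u'(x) = 6*x**2 + 4*x - 2 pointwise, so the identity holds for every test function. Hence v is the weak derivative of u.


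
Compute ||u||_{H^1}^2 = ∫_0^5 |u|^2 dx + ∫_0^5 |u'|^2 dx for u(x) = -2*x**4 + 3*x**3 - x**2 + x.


||u||_{H^1}^2 = 7271345/9

The H^1 norm (squared) on an interval (0, L) is
  ||u||_{H^1}^2 = ∫_0^L u(x)^2 dx + ∫_0^L u'(x)^2 dx.
Compute u'(x) = -8*x**3 + 9*x**2 - 2*x + 1.
Then u(x)^2 = 4*x**8 - 12*x**7 + 13*x**6 - 10*x**5 + 7*x**4 - 2*x**3 + x**2 and u'(x)^2 = 64*x**6 - 144*x**5 + 113*x**4 - 52*x**3 + 22*x**2 - 4*x + 1.
Integrate each monomial from 0 to 5 using ∫_0^5 c·x^n dx = c·5^(n+1)/(n+1):
  ∫_0^5 u(x)^2 dx = ∫_0^5 (4*x^8 - 12*x^7 + 13*x^6 - 10*x^5 + 7*x^4 - 2*x^3 + x^2) dx. Term by term:
    ∫_0^5 4*x^8 dx = 7812500/9;  ∫_0^5 -12*x^7 dx = -1171875/2;  ∫_0^5 13*x^6 dx = 1015625/7;
    ∫_0^5 -10*x^5 dx = -78125/3;  ∫_0^5 7*x^4 dx = 4375;  ∫_0^5 -2*x^3 dx = -625/2;
    ∫_0^5 x^2 dx = 125/3.
  Sum: 7812500/9 − 1171875/2 + 1015625/7 − 78125/3 + 4375 − 625/2 + 125/3 = 25532000/63.
  ∫_0^5 u'(x)^2 dx = ∫_0^5 (64*x^6 - 144*x^5 + 113*x^4 - 52*x^3 + 22*x^2 - 4*x + 1) dx. Term by term:
    ∫_0^5 64*x^6 dx = 5000000/7;  ∫_0^5 -144*x^5 dx = -375000;  ∫_0^5 113*x^4 dx = 70625;
    ∫_0^5 -52*x^3 dx = -8125;  ∫_0^5 22*x^2 dx = 2750/3;  ∫_0^5 -4*x dx = -50;
    ∫_0^5 1 dx = 5.
  Sum: 5000000/7 − 375000 + 70625 − 8125 + 2750/3 − 50 + 5 = 8455805/21.
Adding: ||u||_{H^1}^2 = 25532000/63 + 8455805/21 = 7271345/9.


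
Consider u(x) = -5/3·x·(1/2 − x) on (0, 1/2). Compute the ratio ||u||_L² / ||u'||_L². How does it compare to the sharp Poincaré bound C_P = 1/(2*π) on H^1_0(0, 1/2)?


||u||_L² / ||u'||_L² = sqrt(10)/20 < C_P = 1/(2*π).

u(x) = -5/3·x·(1/2 − x), so u'(x) = 10*x/3 - 5/6.
u(x) = -5/3·x·(1/2 − x) vanishes at x = 0 and x = 1/2, so u ∈ H^1_0(0, 1/2). Differentiate via the product rule and integrate the resulting polynomials term by term.
  ∫_0^1/2 u² dx = ∫_0^1/2 (25*x^4/9 - 25*x^3/9 + 25*x^2/36) dx. Term by term:
    ∫_0^1/2 25*x^4/9 dx = 5/288;  ∫_0^1/2 -25*x^3/9 dx = -25/576;  ∫_0^1/2 25*x^2/36 dx = 25/864.
  Sum: 5/288 − 25/576 + 25/864 = 5/1728.
  ∫_0^1/2 (u')² dx = ∫_0^1/2 (100*x^2/9 - 50*x/9 + 25/36) dx. Term by term:
    ∫_0^1/2 100*x^2/9 dx = 25/54;  ∫_0^1/2 -50*x/9 dx = -25/36;  ∫_0^1/2 25/36 dx = 25/72.
  Sum: 25/54 − 25/36 + 25/72 = 25/216.
∫_0^1/2 u² dx = 5/1728, so ||u||_L² = sqrt(15)/72.
∫_0^1/2 (u')² dx = 25/216, so ||u'||_L² = 5*sqrt(6)/36.
Ratio ||u||_L² / ||u'||_L² = sqrt(10)/20.
Sharp Poincaré constant on H^1_0(0, 1/2) is C_P = L/π = 1/(2*π), achieved by sin(2*π·x).
A polynomial bump cannot attain the sharp Poincaré constant (only the first sine eigenfunction does), so the ratio is strictly less than C_P, consistent with ||u||_L² ≤ C_P ||u'||_L².


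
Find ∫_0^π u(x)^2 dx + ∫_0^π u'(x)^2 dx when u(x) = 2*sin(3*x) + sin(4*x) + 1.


||u||_{H^1(0,π)}^2 = 8/3 + 59*π/2

u'(x) = 6*cos(3*x) + 4*cos(4*x).
Expand u² and (u')² and integrate term by term on (0, π), using: for integers n ≥ 1, ∫_0^π sin²(nx) dx = ∫_0^π cos²(nx) dx = π/2; for n ≠ n', ∫_0^π sin(nx)sin(n'x) dx = ∫_0^π cos(nx)cos(n'x) dx = 0; and by product-to-sum, ∫_0^π sin(nx)cos(n'x) dx = ½∫_0^π [sin((n+n')x) + sin((n−n')x)] dx, which is 0 when n+n' is even and 2n/(n²−n'²) when n+n' is odd (it need not vanish on (0, π)). For the constant mode: ∫_0^π 1 dx = π, ∫_0^π cos(nx) dx = 0, ∫_0^π sin(nx) dx = (1−(−1)^n)/n.
  u² squared terms: (1)²·∫1 dx = 1·π = π;  (2)²·∫sin(3x)² dx = 4·π/2 = 2*π;  (1)²·∫sin(4x)² dx = 1·π/2 = π/2.
  u² cross terms: 2·(1)·(2)·∫1·sin(3x) dx = 4·(2/3) = 8/3;  2·(1)·(1)·∫1·sin(4x) dx = 2·(0) = 0;  2·(2)·(1)·∫sin(3x)·sin(4x) dx = 4·(0) = 0.
  So ∫_0^π u² dx = π + 2*π + π/2 + 8/3 + 0 + 0 = 8/3 + 7*π/2.
  (u')² squared terms: (4)²·∫cos(4x)² dx = 16·π/2 = 8*π;  (6)²·∫cos(3x)² dx = 36·π/2 = 18*π.
  (u')² cross terms: 2·(4)·(6)·∫cos(4x)·cos(3x) dx = 48·(0) = 0.
  So ∫_0^π (u')² dx = 8*π + 18*π + 0 = 26*π.
||u||_{H^1}^2 = (8/3 + 7*π/2) + (26*π) = 8/3 + 59*π/2.


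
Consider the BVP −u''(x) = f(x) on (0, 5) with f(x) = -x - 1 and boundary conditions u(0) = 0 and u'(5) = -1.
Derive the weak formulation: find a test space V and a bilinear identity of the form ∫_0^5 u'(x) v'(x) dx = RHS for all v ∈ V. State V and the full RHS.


V = {v ∈ H^1(0, 5) : v(0) = 0} (test functions vanish at x = 0 where u is specified); weak form: ∫_0^5 u'v' dx = ∫_0^5 (-x - 1) v dx − v(5) for all v ∈ V.

Multiply both sides by a test function v and integrate from 0 to 5:
  ∫_0^5 −u''(x) v(x) dx = ∫_0^5 f(x) v(x) dx.
Integrate the LHS by parts once:
  ∫_0^5 −u'' v dx = −[u'(x) v(x)]_0^5 + ∫_0^5 u'(x) v'(x) dx.
Thus ∫_0^5 u'(x) v'(x) dx = ∫_0^5 f(x) v(x) dx + [u'(x) v(x)]_0^5.
Choose V so that boundary terms are either known or forced to vanish.
Mixed BC: u(0) = 0 (Dirichlet) and u'(5) = -1 (Neumann). Define V = {v ∈ H^1(0, 5) : v(0) = 0}. Then [u' v]_0^5 = u'(5)·v(5) − u'(0)·0 = − v(5).
Weak formulation: find u (satisfying any essential BC) such that ∫_0^5 u'(x) v'(x) dx = ∫_0^5 f v dx − v(5) for all v ∈ V (Dirichlet at 0 absorbed into V; Neumann datum at x = 5 contributes the boundary term).
Substituting f(x) = -x - 1, the right-hand side is ∫_0^5 (-x - 1) v dx − v(5).


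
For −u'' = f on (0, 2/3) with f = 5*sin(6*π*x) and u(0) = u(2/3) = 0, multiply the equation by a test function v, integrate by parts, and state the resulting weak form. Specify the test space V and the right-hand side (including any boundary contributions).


V = H^1_0(0, 2/3) (so v(0) = v(2/3) = 0); weak form: ∫_0^2/3 u'v' dx = ∫_0^2/3 (5*sin(6*π*x)) v dx for all v ∈ V.

Multiply both sides by a test function v and integrate from 0 to 2/3:
  ∫_0^2/3 −u''(x) v(x) dx = ∫_0^2/3 f(x) v(x) dx.
Integrate the LHS by parts once:
  ∫_0^2/3 −u'' v dx = −[u'(x) v(x)]_0^2/3 + ∫_0^2/3 u'(x) v'(x) dx.
Thus ∫_0^2/3 u'(x) v'(x) dx = ∫_0^2/3 f(x) v(x) dx + [u'(x) v(x)]_0^2/3.
Choose V so that boundary terms are either known or forced to vanish.
u is Dirichlet: u(0) = u(2/3) = 0. Let V = H^1_0(0, 2/3); then v(0) = v(2/3) = 0, and [u' v]_0^2/3 = 0.
Weak formulation: find u (satisfying any essential BC) such that ∫_0^2/3 u'(x) v'(x) dx = ∫_0^2/3 f v dx for all v ∈ V.
Substituting f(x) = 5*sin(6*π*x), the right-hand side is ∫_0^2/3 (5*sin(6*π*x)) v dx.


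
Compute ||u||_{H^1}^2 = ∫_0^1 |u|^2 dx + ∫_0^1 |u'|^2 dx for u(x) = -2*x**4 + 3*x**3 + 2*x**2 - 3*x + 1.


||u||_{H^1}^2 = 1007/315

The H^1 norm (squared) on an interval (0, L) is
  ||u||_{H^1}^2 = ∫_0^L u(x)^2 dx + ∫_0^L u'(x)^2 dx.
Compute u'(x) = -8*x**3 + 9*x**2 + 4*x - 3.
Then u(x)^2 = 4*x**8 - 12*x**7 + x**6 + 24*x**5 - 18*x**4 - 6*x**3 + 13*x**2 - 6*x + 1 and u'(x)^2 = 64*x**6 - 144*x**5 + 17*x**4 + 120*x**3 - 38*x**2 - 24*x + 9.
Integrate each monomial from 0 to 1 using ∫_0^1 c·x^n dx = c·1^(n+1)/(n+1):
  ∫_0^1 u(x)^2 dx = ∫_0^1 (4*x^8 - 12*x^7 + x^6 + 24*x^5 - 18*x^4 - 6*x^3 + 13*x^2 - 6*x + 1) dx. Term by term:
    ∫_0^1 4*x^8 dx = 4/9;  ∫_0^1 -12*x^7 dx = -3/2;  ∫_0^1 x^6 dx = 1/7;
    ∫_0^1 24*x^5 dx = 4;  ∫_0^1 -18*x^4 dx = -18/5;  ∫_0^1 -6*x^3 dx = -3/2;
    ∫_0^1 13*x^2 dx = 13/3;  ∫_0^1 -6*x dx = -3;  ∫_0^1 1 dx = 1.
  Sum: 4/9 − 3/2 + 1/7 + 4 − 18/5 − 3/2 + 13/3 − 3 + 1 = 101/315.
  ∫_0^1 u'(x)^2 dx = ∫_0^1 (64*x^6 - 144*x^5 + 17*x^4 + 120*x^3 - 38*x^2 - 24*x + 9) dx. Term by term:
    ∫_0^1 64*x^6 dx = 64/7;  ∫_0^1 -144*x^5 dx = -24;  ∫_0^1 17*x^4 dx = 17/5;
    ∫_0^1 120*x^3 dx = 30;  ∫_0^1 -38*x^2 dx = -38/3;  ∫_0^1 -24*x dx = -12;
    ∫_0^1 9 dx = 9.
  Sum: 64/7 − 24 + 17/5 + 30 − 38/3 − 12 + 9 = 302/105.
Adding: ||u||_{H^1}^2 = 101/315 + 302/105 = 1007/315.


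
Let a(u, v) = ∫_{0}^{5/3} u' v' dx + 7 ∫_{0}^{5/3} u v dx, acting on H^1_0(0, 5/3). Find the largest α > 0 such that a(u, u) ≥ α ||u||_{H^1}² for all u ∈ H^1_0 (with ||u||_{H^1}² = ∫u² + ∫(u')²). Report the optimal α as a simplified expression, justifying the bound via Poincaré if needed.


α = 1

Coercivity of a(·,·) on H^1_0(0, 5/3) means a(u, u) ≥ α ||u||_{H^1}² for every u ∈ H^1_0.
The interval has length L = 5/3, and Poincaré/coercivity depend only on L. Here a(u, u) = ∫(u')² + (7)·∫u².
Here c = 7 ≥ 1, so a(u,u) = ∫(u')² + c∫u² ≥ ∫(u')² + ∫u² = ||u||_{H^1}², i.e. α = 1 works. No larger α is possible: a(u,u) ≥ α||u||_{H^1}² means (1−α)∫(u')² ≥ (α−c)∫u², and for the modes u_n = sin(nπ(x−x₀)/L) (x₀ the left endpoint) one has ∫u_n²/∫(u_n')² = (L/(nπ))² → 0, so a(u_n,u_n)/||u_n||_{H^1}² → 1. Hence the optimal constant is α = 1.
Therefore α = 1.


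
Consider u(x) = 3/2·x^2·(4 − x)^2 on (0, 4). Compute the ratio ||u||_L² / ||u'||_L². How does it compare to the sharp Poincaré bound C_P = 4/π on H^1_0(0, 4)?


||u||_L² / ||u'||_L² = 2*sqrt(3)/3 < C_P = 4/π.

u(x) = 3/2·x^2·(4 − x)^2, so u'(x) = 6*x*(x - 4)*(x - 2).
u(x) = 3/2·x^2·(4 − x)^2 vanishes at x = 0 and x = 4, so u ∈ H^1_0(0, 4). Differentiate via the product rule and integrate the resulting polynomials term by term.
  ∫_0^4 u² dx = ∫_0^4 (9*x^8/4 - 36*x^7 + 216*x^6 - 576*x^5 + 576*x^4) dx. Term by term:
    ∫_0^4 9*x^8/4 dx = 65536;  ∫_0^4 -36*x^7 dx = -294912;  ∫_0^4 216*x^6 dx = 3538944/7;
    ∫_0^4 -576*x^5 dx = -393216;  ∫_0^4 576*x^4 dx = 589824/5.
  Sum: 65536 − 294912 + 3538944/7 − 393216 + 589824/5 = 32768/35.
  ∫_0^4 (u')² dx = ∫_0^4 (36*x^6 - 432*x^5 + 1872*x^4 - 3456*x^3 + 2304*x^2) dx. Term by term:
    ∫_0^4 36*x^6 dx = 589824/7;  ∫_0^4 -432*x^5 dx = -294912;  ∫_0^4 1872*x^4 dx = 1916928/5;
    ∫_0^4 -3456*x^3 dx = -221184;  ∫_0^4 2304*x^2 dx = 49152.
  Sum: 589824/7 − 294912 + 1916928/5 − 221184 + 49152 = 24576/35.
∫_0^4 u² dx = 32768/35, so ||u||_L² = 128*sqrt(70)/35.
∫_0^4 (u')² dx = 24576/35, so ||u'||_L² = 64*sqrt(210)/35.
Ratio ||u||_L² / ||u'||_L² = 2*sqrt(3)/3.
Sharp Poincaré constant on H^1_0(0, 4) is C_P = L/π = 4/π, achieved by sin(π/4·x).
A polynomial bump cannot attain the sharp Poincaré constant (only the first sine eigenfunction does), so the ratio is strictly less than C_P, consistent with ||u||_L² ≤ C_P ||u'||_L².


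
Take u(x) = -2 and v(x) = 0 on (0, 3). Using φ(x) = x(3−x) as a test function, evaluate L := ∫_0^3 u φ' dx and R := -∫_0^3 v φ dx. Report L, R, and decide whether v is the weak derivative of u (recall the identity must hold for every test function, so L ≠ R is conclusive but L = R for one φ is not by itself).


LHS = 0, RHS = 0. Yes, v = u' weakly.

u(x) = -2, classical derivative u'(x) = 0.
φ(x) = x(3−x), so φ'(x) = 3 - 2*x.
Note φ(0) = φ(3) = 0, so the boundary term u·φ vanishes.
LHS = ∫_0^3 u(x) φ'(x) dx = ∫_0^3 (4*x - 6) dx. Term by term:
  ∫_0^3 4*x dx = 18;  ∫_0^3 -6 dx = -18.
Sum: 18 − 18 = 0.
So LHS = 0.
∫_0^3 v(x) φ(x) dx = ∫_0^3 (0) dx. Term by term:
  ∫_0^3 0 dx = 0.
So RHS = -∫_0^3 v(x) φ(x) dx = 0.
LHS = RHS, so the identity holds for this test φ.
Moreover u is smooth here and v(x) = u'(x) = 0 pointwise, so the identity holds for every test function. Hence v is the weak derivative of u.


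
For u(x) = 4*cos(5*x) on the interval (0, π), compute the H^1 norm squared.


||u||_{H^1(0,π)}^2 = 208*π

u'(x) = -20*sin(5*x).
Expand u² and (u')² and integrate term by term on (0, π), using: for integers n ≥ 1, ∫_0^π sin²(nx) dx = ∫_0^π cos²(nx) dx = π/2; for n ≠ n', ∫_0^π sin(nx)sin(n'x) dx = ∫_0^π cos(nx)cos(n'x) dx = 0; and by product-to-sum, ∫_0^π sin(nx)cos(n'x) dx = ½∫_0^π [sin((n+n')x) + sin((n−n')x)] dx, which is 0 when n+n' is even and 2n/(n²−n'²) when n+n' is odd (it need not vanish on (0, π)).
  u² squared terms: (4)²·∫cos(5x)² dx = 16·π/2 = 8*π.
  So ∫_0^π u² dx = 8*π.
  (u')² squared terms: (-20)²·∫sin(5x)² dx = 400·π/2 = 200*π.
  So ∫_0^π (u')² dx = 200*π.
||u||_{H^1}^2 = (8*π) + (200*π) = 208*π.


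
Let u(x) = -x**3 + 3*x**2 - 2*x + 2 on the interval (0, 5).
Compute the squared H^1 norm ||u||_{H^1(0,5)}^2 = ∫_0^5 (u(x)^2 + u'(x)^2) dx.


||u||_{H^1}^2 = 72815/21

The H^1 norm (squared) on an interval (0, L) is
  ||u||_{H^1}^2 = ∫_0^L u(x)^2 dx + ∫_0^L u'(x)^2 dx.
Compute u'(x) = -3*x**2 + 6*x - 2.
Then u(x)^2 = x**6 - 6*x**5 + 13*x**4 - 16*x**3 + 16*x**2 - 8*x + 4 and u'(x)^2 = 9*x**4 - 36*x**3 + 48*x**2 - 24*x + 4.
Integrate each monomial from 0 to 5 using ∫_0^5 c·x^n dx = c·5^(n+1)/(n+1):
  ∫_0^5 u(x)^2 dx = ∫_0^5 (x^6 - 6*x^5 + 13*x^4 - 16*x^3 + 16*x^2 - 8*x + 4) dx. Term by term:
    ∫_0^5 x^6 dx = 78125/7;  ∫_0^5 -6*x^5 dx = -15625;  ∫_0^5 13*x^4 dx = 8125;
    ∫_0^5 -16*x^3 dx = -2500;  ∫_0^5 16*x^2 dx = 2000/3;  ∫_0^5 -8*x dx = -100;
    ∫_0^5 4 dx = 20.
  Sum: 78125/7 − 15625 + 8125 − 2500 + 2000/3 − 100 + 20 = 36695/21.
  ∫_0^5 u'(x)^2 dx = ∫_0^5 (9*x^4 - 36*x^3 + 48*x^2 - 24*x + 4) dx. Term by term:
    ∫_0^5 9*x^4 dx = 5625;  ∫_0^5 -36*x^3 dx = -5625;  ∫_0^5 48*x^2 dx = 2000;
    ∫_0^5 -24*x dx = -300;  ∫_0^5 4 dx = 20.
  Sum: 5625 − 5625 + 2000 − 300 + 20 = 1720.
Adding: ||u||_{H^1}^2 = 36695/21 + 1720 = 72815/21.


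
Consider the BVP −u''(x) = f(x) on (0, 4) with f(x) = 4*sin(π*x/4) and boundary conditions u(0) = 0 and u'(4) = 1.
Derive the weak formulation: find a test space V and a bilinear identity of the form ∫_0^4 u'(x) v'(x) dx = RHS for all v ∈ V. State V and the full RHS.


V = {v ∈ H^1(0, 4) : v(0) = 0} (test functions vanish at x = 0 where u is specified); weak form: ∫_0^4 u'v' dx = ∫_0^4 (4*sin(π*x/4)) v dx + v(4) for all v ∈ V.

Multiply both sides by a test function v and integrate from 0 to 4:
  ∫_0^4 −u''(x) v(x) dx = ∫_0^4 f(x) v(x) dx.
Integrate the LHS by parts once:
  ∫_0^4 −u'' v dx = −[u'(x) v(x)]_0^4 + ∫_0^4 u'(x) v'(x) dx.
Thus ∫_0^4 u'(x) v'(x) dx = ∫_0^4 f(x) v(x) dx + [u'(x) v(x)]_0^4.
Choose V so that boundary terms are either known or forced to vanish.
Mixed BC: u(0) = 0 (Dirichlet) and u'(4) = 1 (Neumann). Define V = {v ∈ H^1(0, 4) : v(0) = 0}. Then [u' v]_0^4 = u'(4)·v(4) − u'(0)·0 = v(4).
Weak formulation: find u (satisfying any essential BC) such that ∫_0^4 u'(x) v'(x) dx = ∫_0^4 f v dx + v(4) for all v ∈ V (Dirichlet at 0 absorbed into V; Neumann datum at x = 4 contributes the boundary term).
Substituting f(x) = 4*sin(π*x/4), the right-hand side is ∫_0^4 (4*sin(π*x/4)) v dx + v(4).


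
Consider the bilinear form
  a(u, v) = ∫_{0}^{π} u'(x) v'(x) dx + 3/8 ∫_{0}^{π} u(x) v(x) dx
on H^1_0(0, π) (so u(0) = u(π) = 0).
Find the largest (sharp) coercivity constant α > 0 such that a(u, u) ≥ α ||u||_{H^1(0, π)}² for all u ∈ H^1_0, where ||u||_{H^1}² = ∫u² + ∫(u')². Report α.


α = 11/16

Coercivity of a(·,·) on H^1_0(0, π) means a(u, u) ≥ α ||u||_{H^1}² for every u ∈ H^1_0.
The interval has length L = π, and Poincaré/coercivity depend only on L. Here a(u, u) = ∫(u')² + (3/8)·∫u².
Here 0 < c = 3/8 < 1. The condition a(u,u) ≥ α||u||_{H^1}² reads (1−α)∫(u')² ≥ (α−c)∫u². Any admissible α is ≤ 1 (rapidly oscillating u have ∫u²/∫(u')² → 0), and α = 1 would force 0 ≥ (1−c)∫u², impossible since c < 1; so 1−α > 0. By the sharp Poincaré inequality on H^1_0 of an interval of length L, ∫(u')² ≥ (π/L)²∫u² with equality for the first sine mode sin(π(x−x₀)/L) (x₀ the left endpoint), so the inequality holds for all u iff (1−α)(π/L)² ≥ α − c, i.e. α ≤ ((π/L)² + c)/((π/L)² + 1) = (1 + c(L/π)²)/(1 + (L/π)²). With (π/L)² = 1 and c = 3/8, the largest admissible constant is α = ((π/L)² + c)/((π/L)² + 1).
Simplifying, α = 11/16.
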